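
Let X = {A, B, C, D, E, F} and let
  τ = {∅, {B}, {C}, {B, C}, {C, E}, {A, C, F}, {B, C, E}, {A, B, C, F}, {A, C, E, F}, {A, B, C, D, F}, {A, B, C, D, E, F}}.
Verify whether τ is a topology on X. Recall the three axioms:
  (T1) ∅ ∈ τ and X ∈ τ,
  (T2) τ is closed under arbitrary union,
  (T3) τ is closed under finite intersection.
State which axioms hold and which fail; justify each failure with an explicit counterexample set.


τ is NOT a topology on X.

Axiom (T1): ∅ ∈ τ? Yes; X ∈ τ? Yes.
Axiom (T2/T3): check pairwise unions and intersections of members of τ.
Counterexample for (T2): {B} ∪ {A, C, E, F} = {A, B, C, E, F} ∉ τ. Therefore τ is NOT a topology.


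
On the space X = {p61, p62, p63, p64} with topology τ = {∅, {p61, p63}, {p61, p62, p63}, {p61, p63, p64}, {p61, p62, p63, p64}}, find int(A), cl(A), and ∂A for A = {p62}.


int(A) = ∅, cl(A) = {p62}, ∂A = {p62}.

Closed sets in (X, τ) are complements of opens:
  closed(X, τ) = {∅, {p62}, {p64}, {p62, p64}, {p61, p62, p63, p64}}.
int(A) = ⋃ {U ∈ τ : U ⊆ A}. Opens contained in A: ∅.
Taking the union of these: int(A) = ∅.
cl(A) = ⋂ {C closed : A ⊆ C}. Closed sets containing A: {p62}, {p62, p64}, {p61, p62, p63, p64}.
Intersecting these: cl(A) = {p62}.
∂A = cl(A) ∖ int(A) = {p62} ∖ ∅ = {p62}.


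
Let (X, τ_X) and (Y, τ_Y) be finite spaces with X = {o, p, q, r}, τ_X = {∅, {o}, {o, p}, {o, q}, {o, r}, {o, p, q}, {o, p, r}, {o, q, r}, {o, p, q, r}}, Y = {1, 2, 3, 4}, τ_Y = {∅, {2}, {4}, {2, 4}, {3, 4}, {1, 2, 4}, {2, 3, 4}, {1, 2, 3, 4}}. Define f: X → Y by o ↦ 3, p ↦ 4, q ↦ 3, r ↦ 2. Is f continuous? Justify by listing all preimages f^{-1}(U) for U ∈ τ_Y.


f is NOT continuous.

Compute f^{-1}(U) for each U ∈ τ_Y:
  U = ∅: f^{-1}(U) = ∅ ∈ τ_X ✓.
  U = {2}: f^{-1}(U) = {r} ∉ τ_X ✗.
  U = {4}: f^{-1}(U) = {p} ∉ τ_X ✗.
  U = {2, 4}: f^{-1}(U) = {p, r} ∉ τ_X ✗.
  U = {3, 4}: f^{-1}(U) = {o, p, q} ∈ τ_X ✓.
  U = {1, 2, 4}: f^{-1}(U) = {p, r} ∉ τ_X ✗.
  U = {2, 3, 4}: f^{-1}(U) = {o, p, q, r} ∈ τ_X ✓.
  U = {1, 2, 3, 4}: f^{-1}(U) = {o, p, q, r} ∈ τ_X ✓.
Found U = {2} with f^{-1}(U) = {r} not in τ_X. Therefore f is NOT continuous.


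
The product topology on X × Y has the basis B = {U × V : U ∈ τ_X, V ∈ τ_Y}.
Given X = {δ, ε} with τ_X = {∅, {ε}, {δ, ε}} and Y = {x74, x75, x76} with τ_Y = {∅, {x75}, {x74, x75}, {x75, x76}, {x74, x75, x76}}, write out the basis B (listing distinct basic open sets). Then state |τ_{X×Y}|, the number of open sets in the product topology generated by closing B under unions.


Basis B = {∅ × ∅, {ε} × {x75}, {δ, ε} × {x75}, {ε} × {x74, x75}, {ε} × {x75, x76}, {ε} × {x74, x75, x76}, {δ, ε} × {x74, x75}, {δ, ε} × {x75, x76}, {δ, ε} × {x74, x75, x76}}; |τ_{X×Y}| = 14.

Enumerate products U × V with U ∈ τ_X, V ∈ τ_Y (deduplicated):
  ∅ × ∅ = {} (∅)
  {ε} × {x75} = {(ε,x75)}
  {δ, ε} × {x75} = {(δ,x75), (ε,x75)}
  {ε} × {x74, x75} = {(ε,x74), (ε,x75)}
  {ε} × {x75, x76} = {(ε,x75), (ε,x76)}
  {ε} × {x74, x75, x76} = {(ε,x74), (ε,x75), (ε,x76)}
  {δ, ε} × {x74, x75} = {(δ,x74), (δ,x75), (ε,x74), (ε,x75)}
  {δ, ε} × {x75, x76} = {(δ,x75), (δ,x76), (ε,x75), (ε,x76)}
  {δ, ε} × {x74, x75, x76} = {(δ,x74), (δ,x75), (δ,x76), (ε,x74), (ε,x75), (ε,x76)}
These 9 distinct sets form the basis B.
Close under arbitrary unions to get τ_{X×Y}; counting gives |τ_{X×Y}| = 14.


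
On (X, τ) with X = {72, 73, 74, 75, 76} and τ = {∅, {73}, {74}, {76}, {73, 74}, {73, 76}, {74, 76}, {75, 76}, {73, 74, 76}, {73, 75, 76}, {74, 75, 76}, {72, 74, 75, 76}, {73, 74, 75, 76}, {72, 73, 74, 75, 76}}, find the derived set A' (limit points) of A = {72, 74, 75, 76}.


A' = {72, 75}

For each x ∈ X, list the open sets U ∈ τ with x ∈ U, then check whether U ∩ (A ∖ {x}) ≠ ∅ for every such U.
  x = 72: opens ∋ x are {72, 74, 75, 76}, {72, 73, 74, 75, 76}; each meets A ∖ {72}, so x IS a limit point.
  x = 73: open {73} ∋ x has {73} ∩ (A ∖ {73}) = ∅, so x is NOT a limit point.
  x = 74: open {74} ∋ x has {74} ∩ (A ∖ {74}) = ∅, so x is NOT a limit point.
  x = 75: opens ∋ x are {75, 76}, {73, 75, 76}, {74, 75, 76}, {72, 74, 75, 76}, {73, 74, 75, 76}, {72, 73, 74, 75, 76}; each meets A ∖ {75}, so x IS a limit point.
  x = 76: open {76} ∋ x has {76} ∩ (A ∖ {76}) = ∅, so x is NOT a limit point.
Collecting: A' = {72, 75}.


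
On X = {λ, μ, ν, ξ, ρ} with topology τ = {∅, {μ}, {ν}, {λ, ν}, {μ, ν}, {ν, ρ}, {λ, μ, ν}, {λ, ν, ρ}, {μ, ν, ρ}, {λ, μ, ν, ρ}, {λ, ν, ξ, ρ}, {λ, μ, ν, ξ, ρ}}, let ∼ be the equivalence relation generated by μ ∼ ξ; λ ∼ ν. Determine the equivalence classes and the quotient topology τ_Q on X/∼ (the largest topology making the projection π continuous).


X/∼ = {[λ=ν], [μ=ξ], [ρ]}; |τ_Q| = 4.

Equivalence classes: [λ=ν], [μ=ξ], [ρ].
Quotient map π: X → X/∼ sends λ ↦ [λ=ν], μ ↦ [μ=ξ], ν ↦ [λ=ν], ξ ↦ [μ=ξ], ρ ↦ [ρ].
For each subset V ⊆ X/∼, compute π^{-1}(V) ⊆ X and check whether π^{-1}(V) ∈ τ. V is open in τ_Q iff π^{-1}(V) ∈ τ.
  V = {}: π^{-1}(V) = ∅ ∈ τ ✓.
  V = {[λ=ν]}: π^{-1}(V) = {λ, ν} ∈ τ ✓.
  V = {[μ=ξ]}: π^{-1}(V) = {μ, ξ} ∉ τ ✗.
  V = {[λ=ν], [μ=ξ]}: π^{-1}(V) = {λ, μ, ν, ξ} ∉ τ ✗.
  V = {[ρ]}: π^{-1}(V) = {ρ} ∉ τ ✗.
  V = {[λ=ν], [ρ]}: π^{-1}(V) = {λ, ν, ρ} ∈ τ ✓.
  V = {[μ=ξ], [ρ]}: π^{-1}(V) = {μ, ξ, ρ} ∉ τ ✗.
  V = {[λ=ν], [μ=ξ], [ρ]}: π^{-1}(V) = {λ, μ, ν, ξ, ρ} ∈ τ ✓.
Open sets in the quotient: τ_Q = {{}, {[λ=ν]}, {[λ=ν], [ρ]}, {[λ=ν], [μ=ξ], [ρ]}} (4 elements).


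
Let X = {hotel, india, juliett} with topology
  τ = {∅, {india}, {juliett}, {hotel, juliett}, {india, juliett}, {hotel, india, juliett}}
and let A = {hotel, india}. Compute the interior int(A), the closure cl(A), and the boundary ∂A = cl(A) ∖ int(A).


int(A) = {india}, cl(A) = {hotel, india}, ∂A = {hotel}.

Closed sets in (X, τ) are complements of opens:
  closed(X, τ) = {∅, {hotel}, {india}, {hotel, india}, {hotel, juliett}, {hotel, india, juliett}}.
int(A) = ⋃ {U ∈ τ : U ⊆ A}. Opens contained in A: ∅, {india}.
Taking the union of these: int(A) = {india}.
cl(A) = ⋂ {C closed : A ⊆ C}. Closed sets containing A: {hotel, india}, {hotel, india, juliett}.
Intersecting these: cl(A) = {hotel, india}.
∂A = cl(A) ∖ int(A) = {hotel, india} ∖ {india} = {hotel}.


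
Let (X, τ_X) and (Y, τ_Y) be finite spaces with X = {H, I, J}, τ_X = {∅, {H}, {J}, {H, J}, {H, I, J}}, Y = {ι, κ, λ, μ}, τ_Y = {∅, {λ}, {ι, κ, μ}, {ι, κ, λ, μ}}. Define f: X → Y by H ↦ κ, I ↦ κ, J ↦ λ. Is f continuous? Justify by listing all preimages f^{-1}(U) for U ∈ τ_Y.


f is NOT continuous.

Compute f^{-1}(U) for each U ∈ τ_Y:
  U = ∅: f^{-1}(U) = ∅ ∈ τ_X ✓.
  U = {λ}: f^{-1}(U) = {J} ∈ τ_X ✓.
  U = {ι, κ, μ}: f^{-1}(U) = {H, I} ∉ τ_X ✗.
  U = {ι, κ, λ, μ}: f^{-1}(U) = {H, I, J} ∈ τ_X ✓.
Found U = {ι, κ, μ} with f^{-1}(U) = {H, I} not in τ_X. Therefore f is NOT continuous.


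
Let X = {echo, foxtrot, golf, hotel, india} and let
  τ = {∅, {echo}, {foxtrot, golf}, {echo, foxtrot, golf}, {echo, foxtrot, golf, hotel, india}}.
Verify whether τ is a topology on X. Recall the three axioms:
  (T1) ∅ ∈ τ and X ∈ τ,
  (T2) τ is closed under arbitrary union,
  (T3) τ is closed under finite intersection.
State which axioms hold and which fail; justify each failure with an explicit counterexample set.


τ IS a topology on X.

Axiom (T1): ∅ ∈ τ? Yes; X ∈ τ? Yes.
Axiom (T2/T3): check pairwise unions and intersections of members of τ.
All pairwise intersections and unions checked — each lies in τ. Therefore τ satisfies (T1), (T2), (T3): it IS a topology on X.


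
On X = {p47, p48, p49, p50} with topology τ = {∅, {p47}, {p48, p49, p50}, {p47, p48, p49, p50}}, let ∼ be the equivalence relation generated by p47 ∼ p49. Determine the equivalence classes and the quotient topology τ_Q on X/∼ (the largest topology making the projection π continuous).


X/∼ = {[p47=p49], [p48], [p50]}; |τ_Q| = 2.

Equivalence classes: [p47=p49], [p48], [p50].
Quotient map π: X → X/∼ sends p47 ↦ [p47=p49], p48 ↦ [p48], p49 ↦ [p47=p49], p50 ↦ [p50].
For each subset V ⊆ X/∼, compute π^{-1}(V) ⊆ X and check whether π^{-1}(V) ∈ τ. V is open in τ_Q iff π^{-1}(V) ∈ τ.
  V = {}: π^{-1}(V) = ∅ ∈ τ ✓.
  V = {[p47=p49]}: π^{-1}(V) = {p47, p49} ∉ τ ✗.
  V = {[p48]}: π^{-1}(V) = {p48} ∉ τ ✗.
  V = {[p47=p49], [p48]}: π^{-1}(V) = {p47, p48, p49} ∉ τ ✗.
  V = {[p50]}: π^{-1}(V) = {p50} ∉ τ ✗.
  V = {[p47=p49], [p50]}: π^{-1}(V) = {p47, p49, p50} ∉ τ ✗.
  V = {[p48], [p50]}: π^{-1}(V) = {p48, p50} ∉ τ ✗.
  V = {[p47=p49], [p48], [p50]}: π^{-1}(V) = {p47, p48, p49, p50} ∈ τ ✓.
Open sets in the quotient: τ_Q = {{}, {[p47=p49], [p48], [p50]}} (2 elements).


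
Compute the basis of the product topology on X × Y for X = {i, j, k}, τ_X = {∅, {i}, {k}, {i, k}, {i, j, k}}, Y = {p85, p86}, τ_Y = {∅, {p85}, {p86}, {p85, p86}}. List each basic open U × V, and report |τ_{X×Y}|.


Basis B = {∅ × ∅, {i} × {p85}, {i} × {p86}, {k} × {p85}, {k} × {p86}, {i} × {p85, p86}, {i, k} × {p85}, {i, k} × {p86}, {k} × {p85, p86}, {i, j, k} × {p85}, {i, j, k} × {p86}, {i, k} × {p85, p86}, {i, j, k} × {p85, p86}}; |τ_{X×Y}| = 25.

Enumerate products U × V with U ∈ τ_X, V ∈ τ_Y (deduplicated):
  ∅ × ∅ = {} (∅)
  {i} × {p85} = {(i,p85)}
  {i} × {p86} = {(i,p86)}
  {k} × {p85} = {(k,p85)}
  {k} × {p86} = {(k,p86)}
  {i} × {p85, p86} = {(i,p85), (i,p86)}
  {i, k} × {p85} = {(i,p85), (k,p85)}
  {i, k} × {p86} = {(i,p86), (k,p86)}
  {k} × {p85, p86} = {(k,p85), (k,p86)}
  {i, j, k} × {p85} = {(i,p85), (j,p85), (k,p85)}
  {i, j, k} × {p86} = {(i,p86), (j,p86), (k,p86)}
  {i, k} × {p85, p86} = {(i,p85), (i,p86), (k,p85), (k,p86)}
  {i, j, k} × {p85, p86} = {(i,p85), (i,p86), (j,p85), (j,p86), (k,p85), (k,p86)}
These 13 distinct sets form the basis B.
Close under arbitrary unions to get τ_{X×Y}; counting gives |τ_{X×Y}| = 25.


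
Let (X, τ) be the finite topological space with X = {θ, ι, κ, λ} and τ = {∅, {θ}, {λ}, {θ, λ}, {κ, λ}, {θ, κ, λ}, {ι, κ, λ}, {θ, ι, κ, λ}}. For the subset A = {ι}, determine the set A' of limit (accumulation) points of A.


A' = ∅

For each x ∈ X, list the open sets U ∈ τ with x ∈ U, then check whether U ∩ (A ∖ {x}) ≠ ∅ for every such U.
  x = θ: open {θ} ∋ x has {θ} ∩ (A ∖ {θ}) = ∅, so x is NOT a limit point.
  x = ι: open {ι, κ, λ} ∋ x has {ι, κ, λ} ∩ (A ∖ {ι}) = ∅, so x is NOT a limit point.
  x = κ: open {κ, λ} ∋ x has {κ, λ} ∩ (A ∖ {κ}) = ∅, so x is NOT a limit point.
  x = λ: open {λ} ∋ x has {λ} ∩ (A ∖ {λ}) = ∅, so x is NOT a limit point.
Collecting: A' = ∅.


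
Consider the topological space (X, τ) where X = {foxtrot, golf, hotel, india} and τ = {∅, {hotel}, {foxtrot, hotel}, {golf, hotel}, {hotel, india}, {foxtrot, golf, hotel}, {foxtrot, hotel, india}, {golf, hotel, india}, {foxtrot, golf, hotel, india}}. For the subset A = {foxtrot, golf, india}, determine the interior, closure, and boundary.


int(A) = ∅, cl(A) = {foxtrot, golf, india}, ∂A = {foxtrot, golf, india}.

Closed sets in (X, τ) are complements of opens:
  closed(X, τ) = {∅, {foxtrot}, {golf}, {india}, {foxtrot, golf}, {foxtrot, india}, {golf, india}, {foxtrot, golf, india}, {foxtrot, golf, hotel, india}}.
int(A) = ⋃ {U ∈ τ : U ⊆ A}. Opens contained in A: ∅.
Taking the union of these: int(A) = ∅.
cl(A) = ⋂ {C closed : A ⊆ C}. Closed sets containing A: {foxtrot, golf, india}, {foxtrot, golf, hotel, india}.
Intersecting these: cl(A) = {foxtrot, golf, india}.
∂A = cl(A) ∖ int(A) = {foxtrot, golf, india} ∖ ∅ = {foxtrot, golf, india}.


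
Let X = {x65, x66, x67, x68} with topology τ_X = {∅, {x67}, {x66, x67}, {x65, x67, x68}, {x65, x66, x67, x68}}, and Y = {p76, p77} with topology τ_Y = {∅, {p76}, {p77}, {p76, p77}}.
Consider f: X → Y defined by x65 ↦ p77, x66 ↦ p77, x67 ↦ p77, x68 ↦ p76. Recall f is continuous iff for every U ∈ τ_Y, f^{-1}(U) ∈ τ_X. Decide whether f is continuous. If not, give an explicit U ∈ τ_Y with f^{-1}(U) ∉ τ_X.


f is NOT continuous.

Compute f^{-1}(U) for each U ∈ τ_Y:
  U = ∅: f^{-1}(U) = ∅ ∈ τ_X ✓.
  U = {p76}: f^{-1}(U) = {x68} ∉ τ_X ✗.
  U = {p77}: f^{-1}(U) = {x65, x66, x67} ∉ τ_X ✗.
  U = {p76, p77}: f^{-1}(U) = {x65, x66, x67, x68} ∈ τ_X ✓.
Found U = {p76} with f^{-1}(U) = {x68} not in τ_X. Therefore f is NOT continuous.


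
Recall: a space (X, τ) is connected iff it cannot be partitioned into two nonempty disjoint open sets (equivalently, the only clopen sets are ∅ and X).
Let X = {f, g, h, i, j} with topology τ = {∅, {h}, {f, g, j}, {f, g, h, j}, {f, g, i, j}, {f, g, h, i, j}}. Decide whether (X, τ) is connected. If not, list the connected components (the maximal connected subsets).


(X, τ) is disconnected; components = [{h}, {f, g, i, j}].

Find clopen sets (U ∈ τ with X ∖ U ∈ τ):
  U = ∅, X ∖ U = {f, g, h, i, j} — both open, so U is clopen.
  U = {h}, X ∖ U = {f, g, i, j} — both open, so U is clopen.
  U = {f, g, i, j}, X ∖ U = {h} — both open, so U is clopen.
  U = {f, g, h, i, j}, X ∖ U = ∅ — both open, so U is clopen.
Nontrivial clopen(s) exist: e.g. {f, g, i, j}. So (X, τ) is disconnected.
Compute connected components by grouping points that agree on all clopens:
  component: {h}
  component: {f, g, i, j}


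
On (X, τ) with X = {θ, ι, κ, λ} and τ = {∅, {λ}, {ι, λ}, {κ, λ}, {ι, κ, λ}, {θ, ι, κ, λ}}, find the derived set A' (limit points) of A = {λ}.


A' = {θ, ι, κ}

For each x ∈ X, list the open sets U ∈ τ with x ∈ U, then check whether U ∩ (A ∖ {x}) ≠ ∅ for every such U.
  x = θ: opens ∋ x are {θ, ι, κ, λ}; each meets A ∖ {θ}, so x IS a limit point.
  x = ι: opens ∋ x are {ι, λ}, {ι, κ, λ}, {θ, ι, κ, λ}; each meets A ∖ {ι}, so x IS a limit point.
  x = κ: opens ∋ x are {κ, λ}, {ι, κ, λ}, {θ, ι, κ, λ}; each meets A ∖ {κ}, so x IS a limit point.
  x = λ: open {λ} ∋ x has {λ} ∩ (A ∖ {λ}) = ∅, so x is NOT a limit point.
Collecting: A' = {θ, ι, κ}.


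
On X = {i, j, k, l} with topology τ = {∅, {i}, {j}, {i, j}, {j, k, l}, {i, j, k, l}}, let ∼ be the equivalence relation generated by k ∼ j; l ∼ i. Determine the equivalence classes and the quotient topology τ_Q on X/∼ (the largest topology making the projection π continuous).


X/∼ = {[i=l], [j=k]}; |τ_Q| = 2.

Equivalence classes: [i=l], [j=k].
Quotient map π: X → X/∼ sends i ↦ [i=l], j ↦ [j=k], k ↦ [j=k], l ↦ [i=l].
For each subset V ⊆ X/∼, compute π^{-1}(V) ⊆ X and check whether π^{-1}(V) ∈ τ. V is open in τ_Q iff π^{-1}(V) ∈ τ.
  V = {}: π^{-1}(V) = ∅ ∈ τ ✓.
  V = {[i=l]}: π^{-1}(V) = {i, l} ∉ τ ✗.
  V = {[j=k]}: π^{-1}(V) = {j, k} ∉ τ ✗.
  V = {[i=l], [j=k]}: π^{-1}(V) = {i, j, k, l} ∈ τ ✓.
Open sets in the quotient: τ_Q = {{}, {[i=l], [j=k]}} (2 elements).


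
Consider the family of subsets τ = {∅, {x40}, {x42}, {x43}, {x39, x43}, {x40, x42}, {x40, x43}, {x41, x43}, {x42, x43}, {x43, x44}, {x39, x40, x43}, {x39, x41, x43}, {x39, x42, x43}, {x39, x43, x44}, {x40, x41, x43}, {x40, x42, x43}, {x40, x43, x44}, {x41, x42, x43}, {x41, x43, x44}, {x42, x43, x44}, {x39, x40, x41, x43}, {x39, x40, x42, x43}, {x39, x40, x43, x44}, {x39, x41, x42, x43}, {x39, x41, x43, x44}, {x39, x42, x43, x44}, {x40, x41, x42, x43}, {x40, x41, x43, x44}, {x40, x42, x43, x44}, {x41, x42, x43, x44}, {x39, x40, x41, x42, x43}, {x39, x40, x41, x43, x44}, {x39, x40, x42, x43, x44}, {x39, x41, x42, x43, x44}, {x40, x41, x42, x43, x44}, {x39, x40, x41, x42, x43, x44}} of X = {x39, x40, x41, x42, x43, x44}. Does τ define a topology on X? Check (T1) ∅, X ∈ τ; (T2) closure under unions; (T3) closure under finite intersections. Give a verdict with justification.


τ IS a topology on X.

Axiom (T1): ∅ ∈ τ? Yes; X ∈ τ? Yes.
Axiom (T2/T3): check pairwise unions and intersections of members of τ.
All pairwise intersections and unions checked — each lies in τ. Therefore τ satisfies (T1), (T2), (T3): it IS a topology on X.


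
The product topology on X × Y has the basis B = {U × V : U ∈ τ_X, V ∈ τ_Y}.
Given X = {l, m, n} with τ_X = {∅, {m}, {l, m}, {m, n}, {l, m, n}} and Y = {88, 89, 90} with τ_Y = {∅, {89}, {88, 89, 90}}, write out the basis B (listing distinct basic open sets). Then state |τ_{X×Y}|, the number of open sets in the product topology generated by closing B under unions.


Basis B = {∅ × ∅, {m} × {89}, {l, m} × {89}, {m, n} × {89}, {l, m, n} × {89}, {m} × {88, 89, 90}, {l, m} × {88, 89, 90}, {m, n} × {88, 89, 90}, {l, m, n} × {88, 89, 90}}; |τ_{X×Y}| = 14.

Enumerate products U × V with U ∈ τ_X, V ∈ τ_Y (deduplicated):
  ∅ × ∅ = {} (∅)
  {m} × {89} = {(m,89)}
  {l, m} × {89} = {(l,89), (m,89)}
  {m, n} × {89} = {(m,89), (n,89)}
  {l, m, n} × {89} = {(l,89), (m,89), (n,89)}
  {m} × {88, 89, 90} = {(m,88), (m,89), (m,90)}
  {l, m} × {88, 89, 90} = {(l,88), (l,89), (l,90), (m,88), (m,89), (m,90)}
  {m, n} × {88, 89, 90} = {(m,88), (m,89), (m,90), (n,88), (n,89), (n,90)}
  {l, m, n} × {88, 89, 90} = {(l,88), (l,89), (l,90), (m,88), (m,89), (m,90), (n,88), (n,89), (n,90)}
These 9 distinct sets form the basis B.
Close under arbitrary unions to get τ_{X×Y}; counting gives |τ_{X×Y}| = 14.


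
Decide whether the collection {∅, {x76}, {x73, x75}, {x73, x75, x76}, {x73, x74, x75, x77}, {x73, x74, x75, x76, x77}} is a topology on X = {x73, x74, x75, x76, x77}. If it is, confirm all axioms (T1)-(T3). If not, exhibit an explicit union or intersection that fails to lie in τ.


τ IS a topology on X.

Axiom (T1): ∅ ∈ τ? Yes; X ∈ τ? Yes.
Axiom (T2/T3): check pairwise unions and intersections of members of τ.
All pairwise intersections and unions checked — each lies in τ. Therefore τ satisfies (T1), (T2), (T3): it IS a topology on X.


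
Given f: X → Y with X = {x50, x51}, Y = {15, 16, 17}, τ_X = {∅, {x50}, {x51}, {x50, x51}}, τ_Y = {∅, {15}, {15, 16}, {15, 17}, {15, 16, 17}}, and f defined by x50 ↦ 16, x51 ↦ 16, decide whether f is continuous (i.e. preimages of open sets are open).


f IS continuous.

Compute f^{-1}(U) for each U ∈ τ_Y:
  U = ∅: f^{-1}(U) = ∅ ∈ τ_X ✓.
  U = {15}: f^{-1}(U) = ∅ ∈ τ_X ✓.
  U = {15, 16}: f^{-1}(U) = {x50, x51} ∈ τ_X ✓.
  U = {15, 17}: f^{-1}(U) = ∅ ∈ τ_X ✓.
  U = {15, 16, 17}: f^{-1}(U) = {x50, x51} ∈ τ_X ✓.
Every preimage lies in τ_X, so f IS continuous.


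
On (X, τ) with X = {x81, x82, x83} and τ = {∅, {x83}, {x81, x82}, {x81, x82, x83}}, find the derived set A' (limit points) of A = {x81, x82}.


A' = {x81, x82}

For each x ∈ X, list the open sets U ∈ τ with x ∈ U, then check whether U ∩ (A ∖ {x}) ≠ ∅ for every such U.
  x = x81: opens ∋ x are {x81, x82}, {x81, x82, x83}; each meets A ∖ {x81}, so x IS a limit point.
  x = x82: opens ∋ x are {x81, x82}, {x81, x82, x83}; each meets A ∖ {x82}, so x IS a limit point.
  x = x83: open {x83} ∋ x has {x83} ∩ (A ∖ {x83}) = ∅, so x is NOT a limit point.
Collecting: A' = {x81, x82}.


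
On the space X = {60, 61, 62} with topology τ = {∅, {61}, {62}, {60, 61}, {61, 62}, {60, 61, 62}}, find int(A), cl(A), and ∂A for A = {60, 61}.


int(A) = {60, 61}, cl(A) = {60, 61}, ∂A = ∅.

Closed sets in (X, τ) are complements of opens:
  closed(X, τ) = {∅, {60}, {62}, {60, 61}, {60, 62}, {60, 61, 62}}.
int(A) = ⋃ {U ∈ τ : U ⊆ A}. Opens contained in A: ∅, {61}, {60, 61}.
Taking the union of these: int(A) = {60, 61}.
cl(A) = ⋂ {C closed : A ⊆ C}. Closed sets containing A: {60, 61}, {60, 61, 62}.
Intersecting these: cl(A) = {60, 61}.
∂A = cl(A) ∖ int(A) = {60, 61} ∖ {60, 61} = ∅.


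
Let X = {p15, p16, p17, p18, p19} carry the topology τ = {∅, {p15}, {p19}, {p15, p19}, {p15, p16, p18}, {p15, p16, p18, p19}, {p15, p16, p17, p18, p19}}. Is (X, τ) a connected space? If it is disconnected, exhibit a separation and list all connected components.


(X, τ) is connected.

Find clopen sets (U ∈ τ with X ∖ U ∈ τ):
  U = ∅, X ∖ U = {p15, p16, p17, p18, p19} — both open, so U is clopen.
  U = {p15, p16, p17, p18, p19}, X ∖ U = ∅ — both open, so U is clopen.
Only trivial clopens (∅ and X) exist, so (X, τ) is connected.
Compute connected components by grouping points that agree on all clopens:
  component: {p15, p16, p17, p18, p19}


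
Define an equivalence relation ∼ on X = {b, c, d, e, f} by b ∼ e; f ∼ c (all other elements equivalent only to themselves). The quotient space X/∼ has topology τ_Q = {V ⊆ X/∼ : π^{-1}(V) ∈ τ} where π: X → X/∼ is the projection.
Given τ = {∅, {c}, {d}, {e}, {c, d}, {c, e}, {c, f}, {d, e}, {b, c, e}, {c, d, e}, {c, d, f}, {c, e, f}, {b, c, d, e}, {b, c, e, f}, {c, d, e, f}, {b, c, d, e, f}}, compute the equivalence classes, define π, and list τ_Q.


X/∼ = {[b=e], [c=f], [d]}; |τ_Q| = 6.

Equivalence classes: [b=e], [c=f], [d].
Quotient map π: X → X/∼ sends b ↦ [b=e], c ↦ [c=f], d ↦ [d], e ↦ [b=e], f ↦ [c=f].
For each subset V ⊆ X/∼, compute π^{-1}(V) ⊆ X and check whether π^{-1}(V) ∈ τ. V is open in τ_Q iff π^{-1}(V) ∈ τ.
  V = {}: π^{-1}(V) = ∅ ∈ τ ✓.
  V = {[b=e]}: π^{-1}(V) = {b, e} ∉ τ ✗.
  V = {[c=f]}: π^{-1}(V) = {c, f} ∈ τ ✓.
  V = {[b=e], [c=f]}: π^{-1}(V) = {b, c, e, f} ∈ τ ✓.
  V = {[d]}: π^{-1}(V) = {d} ∈ τ ✓.
  V = {[b=e], [d]}: π^{-1}(V) = {b, d, e} ∉ τ ✗.
  V = {[c=f], [d]}: π^{-1}(V) = {c, d, f} ∈ τ ✓.
  V = {[b=e], [c=f], [d]}: π^{-1}(V) = {b, c, d, e, f} ∈ τ ✓.
Open sets in the quotient: τ_Q = {{}, {[c=f]}, {[b=e], [c=f]}, {[d]}, {[c=f], [d]}, {[b=e], [c=f], [d]}} (6 elements).


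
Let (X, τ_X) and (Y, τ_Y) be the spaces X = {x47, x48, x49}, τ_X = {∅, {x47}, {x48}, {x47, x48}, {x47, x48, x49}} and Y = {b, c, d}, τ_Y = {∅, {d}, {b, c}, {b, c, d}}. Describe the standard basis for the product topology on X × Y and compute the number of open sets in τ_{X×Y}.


Basis B = {∅ × ∅, {x47} × {d}, {x48} × {d}, {x47} × {b, c}, {x47, x48} × {d}, {x48} × {b, c}, {x47} × {b, c, d}, {x47, x48, x49} × {d}, {x48} × {b, c, d}, {x47, x48} × {b, c}, {x47, x48} × {b, c, d}, {x47, x48, x49} × {b, c}, {x47, x48, x49} × {b, c, d}}; |τ_{X×Y}| = 25.

Enumerate products U × V with U ∈ τ_X, V ∈ τ_Y (deduplicated):
  ∅ × ∅ = {} (∅)
  {x47} × {d} = {(x47,d)}
  {x48} × {d} = {(x48,d)}
  {x47} × {b, c} = {(x47,b), (x47,c)}
  {x47, x48} × {d} = {(x47,d), (x48,d)}
  {x48} × {b, c} = {(x48,b), (x48,c)}
  {x47} × {b, c, d} = {(x47,b), (x47,c), (x47,d)}
  {x47, x48, x49} × {d} = {(x47,d), (x48,d), (x49,d)}
  {x48} × {b, c, d} = {(x48,b), (x48,c), (x48,d)}
  {x47, x48} × {b, c} = {(x47,b), (x47,c), (x48,b), (x48,c)}
  {x47, x48} × {b, c, d} = {(x47,b), (x47,c), (x47,d), (x48,b), (x48,c), (x48,d)}
  {x47, x48, x49} × {b, c} = {(x47,b), (x47,c), (x48,b), (x48,c), (x49,b), (x49,c)}
  {x47, x48, x49} × {b, c, d} = {(x47,b), (x47,c), (x47,d), (x48,b), (x48,c), (x48,d), (x49,b), (x49,c), (x49,d)}
These 13 distinct sets form the basis B.
Close under arbitrary unions to get τ_{X×Y}; counting gives |τ_{X×Y}| = 25.


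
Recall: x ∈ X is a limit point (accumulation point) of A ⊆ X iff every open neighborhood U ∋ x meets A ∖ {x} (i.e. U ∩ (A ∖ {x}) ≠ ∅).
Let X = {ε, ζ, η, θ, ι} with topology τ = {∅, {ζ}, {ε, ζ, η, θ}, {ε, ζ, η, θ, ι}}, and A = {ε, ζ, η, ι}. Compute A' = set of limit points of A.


A' = {ε, η, θ, ι}

For each x ∈ X, list the open sets U ∈ τ with x ∈ U, then check whether U ∩ (A ∖ {x}) ≠ ∅ for every such U.
  x = ε: opens ∋ x are {ε, ζ, η, θ}, {ε, ζ, η, θ, ι}; each meets A ∖ {ε}, so x IS a limit point.
  x = ζ: open {ζ} ∋ x has {ζ} ∩ (A ∖ {ζ}) = ∅, so x is NOT a limit point.
  x = η: opens ∋ x are {ε, ζ, η, θ}, {ε, ζ, η, θ, ι}; each meets A ∖ {η}, so x IS a limit point.
  x = θ: opens ∋ x are {ε, ζ, η, θ}, {ε, ζ, η, θ, ι}; each meets A ∖ {θ}, so x IS a limit point.
  x = ι: opens ∋ x are {ε, ζ, η, θ, ι}; each meets A ∖ {ι}, so x IS a limit point.
Collecting: A' = {ε, η, θ, ι}.


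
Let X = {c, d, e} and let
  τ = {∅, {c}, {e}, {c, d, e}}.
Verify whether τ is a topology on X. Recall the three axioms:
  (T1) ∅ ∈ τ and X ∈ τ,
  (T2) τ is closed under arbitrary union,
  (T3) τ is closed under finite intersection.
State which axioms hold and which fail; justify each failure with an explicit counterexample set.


τ is NOT a topology on X.

Axiom (T1): ∅ ∈ τ? Yes; X ∈ τ? Yes.
Axiom (T2/T3): check pairwise unions and intersections of members of τ.
Counterexample for (T2): {c} ∪ {e} = {c, e} ∉ τ. Therefore τ is NOT a topology.


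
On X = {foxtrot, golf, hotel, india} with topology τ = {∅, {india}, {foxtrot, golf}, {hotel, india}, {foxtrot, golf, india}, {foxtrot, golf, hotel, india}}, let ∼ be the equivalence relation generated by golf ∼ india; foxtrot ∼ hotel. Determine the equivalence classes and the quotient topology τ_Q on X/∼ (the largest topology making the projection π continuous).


X/∼ = {[foxtrot=hotel], [golf=india]}; |τ_Q| = 2.

Equivalence classes: [foxtrot=hotel], [golf=india].
Quotient map π: X → X/∼ sends foxtrot ↦ [foxtrot=hotel], golf ↦ [golf=india], hotel ↦ [foxtrot=hotel], india ↦ [golf=india].
For each subset V ⊆ X/∼, compute π^{-1}(V) ⊆ X and check whether π^{-1}(V) ∈ τ. V is open in τ_Q iff π^{-1}(V) ∈ τ.
  V = {}: π^{-1}(V) = ∅ ∈ τ ✓.
  V = {[foxtrot=hotel]}: π^{-1}(V) = {foxtrot, hotel} ∉ τ ✗.
  V = {[golf=india]}: π^{-1}(V) = {golf, india} ∉ τ ✗.
  V = {[foxtrot=hotel], [golf=india]}: π^{-1}(V) = {foxtrot, golf, hotel, india} ∈ τ ✓.
Open sets in the quotient: τ_Q = {{}, {[foxtrot=hotel], [golf=india]}} (2 elements).


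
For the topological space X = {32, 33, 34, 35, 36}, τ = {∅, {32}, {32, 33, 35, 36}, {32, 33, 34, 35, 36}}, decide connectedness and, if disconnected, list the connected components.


(X, τ) is connected.

Find clopen sets (U ∈ τ with X ∖ U ∈ τ):
  U = ∅, X ∖ U = {32, 33, 34, 35, 36} — both open, so U is clopen.
  U = {32, 33, 34, 35, 36}, X ∖ U = ∅ — both open, so U is clopen.
Only trivial clopens (∅ and X) exist, so (X, τ) is connected.
Compute connected components by grouping points that agree on all clopens:
  component: {32, 33, 34, 35, 36}


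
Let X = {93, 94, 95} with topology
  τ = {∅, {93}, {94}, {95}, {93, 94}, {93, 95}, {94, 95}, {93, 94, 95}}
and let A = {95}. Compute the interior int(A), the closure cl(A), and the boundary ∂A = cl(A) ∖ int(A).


int(A) = {95}, cl(A) = {95}, ∂A = ∅.

Closed sets in (X, τ) are complements of opens:
  closed(X, τ) = {∅, {93}, {94}, {95}, {93, 94}, {93, 95}, {94, 95}, {93, 94, 95}}.
int(A) = ⋃ {U ∈ τ : U ⊆ A}. Opens contained in A: ∅, {95}.
Taking the union of these: int(A) = {95}.
cl(A) = ⋂ {C closed : A ⊆ C}. Closed sets containing A: {95}, {93, 95}, {94, 95}, {93, 94, 95}.
Intersecting these: cl(A) = {95}.
∂A = cl(A) ∖ int(A) = {95} ∖ {95} = ∅.


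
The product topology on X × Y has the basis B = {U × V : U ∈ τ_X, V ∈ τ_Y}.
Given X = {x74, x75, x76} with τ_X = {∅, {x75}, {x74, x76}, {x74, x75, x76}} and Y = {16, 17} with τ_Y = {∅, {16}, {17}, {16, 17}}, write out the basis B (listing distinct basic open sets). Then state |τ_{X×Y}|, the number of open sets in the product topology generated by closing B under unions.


Basis B = {∅ × ∅, {x75} × {16}, {x75} × {17}, {x74, x76} × {16}, {x74, x76} × {17}, {x75} × {16, 17}, {x74, x75, x76} × {16}, {x74, x75, x76} × {17}, {x74, x76} × {16, 17}, {x74, x75, x76} × {16, 17}}; |τ_{X×Y}| = 16.

Enumerate products U × V with U ∈ τ_X, V ∈ τ_Y (deduplicated):
  ∅ × ∅ = {} (∅)
  {x75} × {16} = {(x75,16)}
  {x75} × {17} = {(x75,17)}
  {x74, x76} × {16} = {(x74,16), (x76,16)}
  {x74, x76} × {17} = {(x74,17), (x76,17)}
  {x75} × {16, 17} = {(x75,16), (x75,17)}
  {x74, x75, x76} × {16} = {(x74,16), (x75,16), (x76,16)}
  {x74, x75, x76} × {17} = {(x74,17), (x75,17), (x76,17)}
  {x74, x76} × {16, 17} = {(x74,16), (x74,17), (x76,16), (x76,17)}
  {x74, x75, x76} × {16, 17} = {(x74,16), (x74,17), (x75,16), (x75,17), (x76,16), (x76,17)}
These 10 distinct sets form the basis B.
Close under arbitrary unions to get τ_{X×Y}; counting gives |τ_{X×Y}| = 16.


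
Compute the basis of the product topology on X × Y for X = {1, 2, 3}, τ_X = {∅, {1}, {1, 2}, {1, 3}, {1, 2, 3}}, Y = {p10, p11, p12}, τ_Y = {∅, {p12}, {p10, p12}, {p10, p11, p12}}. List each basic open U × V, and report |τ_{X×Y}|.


Basis B = {∅ × ∅, {1} × {p12}, {1} × {p10, p12}, {1, 2} × {p12}, {1, 3} × {p12}, {1} × {p10, p11, p12}, {1, 2, 3} × {p12}, {1, 2} × {p10, p12}, {1, 3} × {p10, p12}, {1, 2} × {p10, p11, p12}, {1, 3} × {p10, p11, p12}, {1, 2, 3} × {p10, p12}, {1, 2, 3} × {p10, p11, p12}}; |τ_{X×Y}| = 30.

Enumerate products U × V with U ∈ τ_X, V ∈ τ_Y (deduplicated):
  ∅ × ∅ = {} (∅)
  {1} × {p12} = {(1,p12)}
  {1} × {p10, p12} = {(1,p10), (1,p12)}
  {1, 2} × {p12} = {(1,p12), (2,p12)}
  {1, 3} × {p12} = {(1,p12), (3,p12)}
  {1} × {p10, p11, p12} = {(1,p10), (1,p11), (1,p12)}
  {1, 2, 3} × {p12} = {(1,p12), (2,p12), (3,p12)}
  {1, 2} × {p10, p12} = {(1,p10), (1,p12), (2,p10), (2,p12)}
  {1, 3} × {p10, p12} = {(1,p10), (1,p12), (3,p10), (3,p12)}
  {1, 2} × {p10, p11, p12} = {(1,p10), (1,p11), (1,p12), (2,p10), (2,p11), (2,p12)}
  {1, 3} × {p10, p11, p12} = {(1,p10), (1,p11), (1,p12), (3,p10), (3,p11), (3,p12)}
  {1, 2, 3} × {p10, p12} = {(1,p10), (1,p12), (2,p10), (2,p12), (3,p10), (3,p12)}
  {1, 2, 3} × {p10, p11, p12} = {(1,p10), (1,p11), (1,p12), (2,p10), (2,p11), (2,p12), (3,p10), (3,p11), (3,p12)}
These 13 distinct sets form the basis B.
Close under arbitrary unions to get τ_{X×Y}; counting gives |τ_{X×Y}| = 30.


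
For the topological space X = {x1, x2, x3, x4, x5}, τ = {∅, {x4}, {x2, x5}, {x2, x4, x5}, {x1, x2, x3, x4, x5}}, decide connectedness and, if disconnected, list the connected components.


(X, τ) is connected.

Find clopen sets (U ∈ τ with X ∖ U ∈ τ):
  U = ∅, X ∖ U = {x1, x2, x3, x4, x5} — both open, so U is clopen.
  U = {x1, x2, x3, x4, x5}, X ∖ U = ∅ — both open, so U is clopen.
Only trivial clopens (∅ and X) exist, so (X, τ) is connected.
Compute connected components by grouping points that agree on all clopens:
  component: {x1, x2, x3, x4, x5}


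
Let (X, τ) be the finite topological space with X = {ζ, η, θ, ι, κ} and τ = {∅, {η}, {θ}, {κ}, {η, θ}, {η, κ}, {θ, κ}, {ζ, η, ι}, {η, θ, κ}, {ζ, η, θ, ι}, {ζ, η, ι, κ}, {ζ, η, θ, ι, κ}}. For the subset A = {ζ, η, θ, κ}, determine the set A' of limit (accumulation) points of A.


A' = {ζ, ι}

For each x ∈ X, list the open sets U ∈ τ with x ∈ U, then check whether U ∩ (A ∖ {x}) ≠ ∅ for every such U.
  x = ζ: opens ∋ x are {ζ, η, ι}, {ζ, η, θ, ι}, {ζ, η, ι, κ}, {ζ, η, θ, ι, κ}; each meets A ∖ {ζ}, so x IS a limit point.
  x = η: open {η} ∋ x has {η} ∩ (A ∖ {η}) = ∅, so x is NOT a limit point.
  x = θ: open {θ} ∋ x has {θ} ∩ (A ∖ {θ}) = ∅, so x is NOT a limit point.
  x = ι: opens ∋ x are {ζ, η, ι}, {ζ, η, θ, ι}, {ζ, η, ι, κ}, {ζ, η, θ, ι, κ}; each meets A ∖ {ι}, so x IS a limit point.
  x = κ: open {κ} ∋ x has {κ} ∩ (A ∖ {κ}) = ∅, so x is NOT a limit point.
Collecting: A' = {ζ, ι}.


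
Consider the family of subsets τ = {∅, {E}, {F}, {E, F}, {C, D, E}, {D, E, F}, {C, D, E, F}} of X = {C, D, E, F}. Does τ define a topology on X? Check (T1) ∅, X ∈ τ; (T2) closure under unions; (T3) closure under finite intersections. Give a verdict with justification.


τ is NOT a topology on X.

Axiom (T1): ∅ ∈ τ? Yes; X ∈ τ? Yes.
Axiom (T2/T3): check pairwise unions and intersections of members of τ.
Counterexample for (T3): {C, D, E} ∩ {D, E, F} = {D, E} ∉ τ. Therefore τ is NOT a topology.


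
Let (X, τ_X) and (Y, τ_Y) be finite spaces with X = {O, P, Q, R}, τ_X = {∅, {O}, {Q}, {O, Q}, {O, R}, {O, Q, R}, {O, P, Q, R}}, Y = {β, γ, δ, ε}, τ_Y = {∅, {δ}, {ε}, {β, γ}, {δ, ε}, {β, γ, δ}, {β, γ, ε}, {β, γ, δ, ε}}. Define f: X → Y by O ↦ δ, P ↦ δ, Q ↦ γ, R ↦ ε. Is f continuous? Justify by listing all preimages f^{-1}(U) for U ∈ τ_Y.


f is NOT continuous.

Compute f^{-1}(U) for each U ∈ τ_Y:
  U = ∅: f^{-1}(U) = ∅ ∈ τ_X ✓.
  U = {δ}: f^{-1}(U) = {O, P} ∉ τ_X ✗.
  U = {ε}: f^{-1}(U) = {R} ∉ τ_X ✗.
  U = {β, γ}: f^{-1}(U) = {Q} ∈ τ_X ✓.
  U = {δ, ε}: f^{-1}(U) = {O, P, R} ∉ τ_X ✗.
  U = {β, γ, δ}: f^{-1}(U) = {O, P, Q} ∉ τ_X ✗.
  U = {β, γ, ε}: f^{-1}(U) = {Q, R} ∉ τ_X ✗.
  U = {β, γ, δ, ε}: f^{-1}(U) = {O, P, Q, R} ∈ τ_X ✓.
Found U = {δ} with f^{-1}(U) = {O, P} not in τ_X. Therefore f is NOT continuous.


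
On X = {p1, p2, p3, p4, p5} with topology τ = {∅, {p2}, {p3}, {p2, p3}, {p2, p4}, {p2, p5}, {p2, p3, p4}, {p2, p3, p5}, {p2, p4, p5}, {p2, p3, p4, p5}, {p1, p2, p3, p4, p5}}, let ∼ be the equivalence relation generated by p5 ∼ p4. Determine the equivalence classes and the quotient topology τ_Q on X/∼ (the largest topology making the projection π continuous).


X/∼ = {[p1], [p2], [p3], [p4=p5]}; |τ_Q| = 7.

Equivalence classes: [p1], [p2], [p3], [p4=p5].
Quotient map π: X → X/∼ sends p1 ↦ [p1], p2 ↦ [p2], p3 ↦ [p3], p4 ↦ [p4=p5], p5 ↦ [p4=p5].
For each subset V ⊆ X/∼, compute π^{-1}(V) ⊆ X and check whether π^{-1}(V) ∈ τ. V is open in τ_Q iff π^{-1}(V) ∈ τ.
  V = {}: π^{-1}(V) = ∅ ∈ τ ✓.
  V = {[p1]}: π^{-1}(V) = {p1} ∉ τ ✗.
  V = {[p2]}: π^{-1}(V) = {p2} ∈ τ ✓.
  V = {[p1], [p2]}: π^{-1}(V) = {p1, p2} ∉ τ ✗.
  V = {[p3]}: π^{-1}(V) = {p3} ∈ τ ✓.
  V = {[p1], [p3]}: π^{-1}(V) = {p1, p3} ∉ τ ✗.
  V = {[p2], [p3]}: π^{-1}(V) = {p2, p3} ∈ τ ✓.
  V = {[p1], [p2], [p3]}: π^{-1}(V) = {p1, p2, p3} ∉ τ ✗.
  V = {[p4=p5]}: π^{-1}(V) = {p4, p5} ∉ τ ✗.
  V = {[p1], [p4=p5]}: π^{-1}(V) = {p1, p4, p5} ∉ τ ✗.
  V = {[p2], [p4=p5]}: π^{-1}(V) = {p2, p4, p5} ∈ τ ✓.
  V = {[p1], [p2], [p4=p5]}: π^{-1}(V) = {p1, p2, p4, p5} ∉ τ ✗.
  V = {[p3], [p4=p5]}: π^{-1}(V) = {p3, p4, p5} ∉ τ ✗.
  V = {[p1], [p3], [p4=p5]}: π^{-1}(V) = {p1, p3, p4, p5} ∉ τ ✗.
  V = {[p2], [p3], [p4=p5]}: π^{-1}(V) = {p2, p3, p4, p5} ∈ τ ✓.
  V = {[p1], [p2], [p3], [p4=p5]}: π^{-1}(V) = {p1, p2, p3, p4, p5} ∈ τ ✓.
Open sets in the quotient: τ_Q = {{}, {[p2]}, {[p3]}, {[p2], [p3]}, {[p2], [p4=p5]}, {[p2], [p3], [p4=p5]}, {[p1], [p2], [p3], [p4=p5]}} (7 elements).


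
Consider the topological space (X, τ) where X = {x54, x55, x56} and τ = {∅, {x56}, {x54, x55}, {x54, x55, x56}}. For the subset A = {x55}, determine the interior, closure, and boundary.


int(A) = ∅, cl(A) = {x54, x55}, ∂A = {x54, x55}.

Closed sets in (X, τ) are complements of opens:
  closed(X, τ) = {∅, {x56}, {x54, x55}, {x54, x55, x56}}.
int(A) = ⋃ {U ∈ τ : U ⊆ A}. Opens contained in A: ∅.
Taking the union of these: int(A) = ∅.
cl(A) = ⋂ {C closed : A ⊆ C}. Closed sets containing A: {x54, x55}, {x54, x55, x56}.
Intersecting these: cl(A) = {x54, x55}.
∂A = cl(A) ∖ int(A) = {x54, x55} ∖ ∅ = {x54, x55}.


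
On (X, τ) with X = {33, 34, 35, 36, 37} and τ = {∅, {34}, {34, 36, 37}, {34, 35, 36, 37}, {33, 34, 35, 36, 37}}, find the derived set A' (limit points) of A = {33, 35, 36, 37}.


A' = {33, 35, 36, 37}

For each x ∈ X, list the open sets U ∈ τ with x ∈ U, then check whether U ∩ (A ∖ {x}) ≠ ∅ for every such U.
  x = 33: opens ∋ x are {33, 34, 35, 36, 37}; each meets A ∖ {33}, so x IS a limit point.
  x = 34: open {34} ∋ x has {34} ∩ (A ∖ {34}) = ∅, so x is NOT a limit point.
  x = 35: opens ∋ x are {34, 35, 36, 37}, {33, 34, 35, 36, 37}; each meets A ∖ {35}, so x IS a limit point.
  x = 36: opens ∋ x are {34, 36, 37}, {34, 35, 36, 37}, {33, 34, 35, 36, 37}; each meets A ∖ {36}, so x IS a limit point.
  x = 37: opens ∋ x are {34, 36, 37}, {34, 35, 36, 37}, {33, 34, 35, 36, 37}; each meets A ∖ {37}, so x IS a limit point.
Collecting: A' = {33, 35, 36, 37}.


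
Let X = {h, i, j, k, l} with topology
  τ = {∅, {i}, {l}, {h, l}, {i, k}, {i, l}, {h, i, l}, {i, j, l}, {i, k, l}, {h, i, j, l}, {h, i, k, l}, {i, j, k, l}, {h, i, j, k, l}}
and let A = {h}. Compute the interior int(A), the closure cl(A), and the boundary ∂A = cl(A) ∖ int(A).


int(A) = ∅, cl(A) = {h}, ∂A = {h}.

Closed sets in (X, τ) are complements of opens:
  closed(X, τ) = {∅, {h}, {j}, {k}, {h, j}, {h, k}, {j, k}, {h, j, k}, {h, j, l}, {i, j, k}, {h, i, j, k}, {h, j, k, l}, {h, i, j, k, l}}.
int(A) = ⋃ {U ∈ τ : U ⊆ A}. Opens contained in A: ∅.
Taking the union of these: int(A) = ∅.
cl(A) = ⋂ {C closed : A ⊆ C}. Closed sets containing A: {h}, {h, j}, {h, k}, {h, j, k}, {h, j, l}, {h, i, j, k}, {h, j, k, l}, {h, i, j, k, l}.
Intersecting these: cl(A) = {h}.
∂A = cl(A) ∖ int(A) = {h} ∖ ∅ = {h}.


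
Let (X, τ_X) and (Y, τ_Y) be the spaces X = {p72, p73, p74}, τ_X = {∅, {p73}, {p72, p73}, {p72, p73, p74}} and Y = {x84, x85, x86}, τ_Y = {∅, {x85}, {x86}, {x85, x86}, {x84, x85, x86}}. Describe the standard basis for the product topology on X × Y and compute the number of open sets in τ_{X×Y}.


Basis B = {∅ × ∅, {p73} × {x85}, {p73} × {x86}, {p72, p73} × {x85}, {p72, p73} × {x86}, {p73} × {x85, x86}, {p72, p73, p74} × {x85}, {p72, p73, p74} × {x86}, {p73} × {x84, x85, x86}, {p72, p73} × {x85, x86}, {p72, p73} × {x84, x85, x86}, {p72, p73, p74} × {x85, x86}, {p72, p73, p74} × {x84, x85, x86}}; |τ_{X×Y}| = 30.

Enumerate products U × V with U ∈ τ_X, V ∈ τ_Y (deduplicated):
  ∅ × ∅ = {} (∅)
  {p73} × {x85} = {(p73,x85)}
  {p73} × {x86} = {(p73,x86)}
  {p72, p73} × {x85} = {(p72,x85), (p73,x85)}
  {p72, p73} × {x86} = {(p72,x86), (p73,x86)}
  {p73} × {x85, x86} = {(p73,x85), (p73,x86)}
  {p72, p73, p74} × {x85} = {(p72,x85), (p73,x85), (p74,x85)}
  {p72, p73, p74} × {x86} = {(p72,x86), (p73,x86), (p74,x86)}
  {p73} × {x84, x85, x86} = {(p73,x84), (p73,x85), (p73,x86)}
  {p72, p73} × {x85, x86} = {(p72,x85), (p72,x86), (p73,x85), (p73,x86)}
  {p72, p73} × {x84, x85, x86} = {(p72,x84), (p72,x85), (p72,x86), (p73,x84), (p73,x85), (p73,x86)}
  {p72, p73, p74} × {x85, x86} = {(p72,x85), (p72,x86), (p73,x85), (p73,x86), (p74,x85), (p74,x86)}
  {p72, p73, p74} × {x84, x85, x86} = {(p72,x84), (p72,x85), (p72,x86), (p73,x84), (p73,x85), (p73,x86), (p74,x84), (p74,x85), (p74,x86)}
These 13 distinct sets form the basis B.
Close under arbitrary unions to get τ_{X×Y}; counting gives |τ_{X×Y}| = 30.


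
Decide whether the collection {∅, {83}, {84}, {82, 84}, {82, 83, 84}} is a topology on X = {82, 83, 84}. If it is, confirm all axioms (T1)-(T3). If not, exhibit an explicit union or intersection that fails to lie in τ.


τ is NOT a topology on X.

Axiom (T1): ∅ ∈ τ? Yes; X ∈ τ? Yes.
Axiom (T2/T3): check pairwise unions and intersections of members of τ.
Counterexample for (T2): {83} ∪ {84} = {83, 84} ∉ τ. Therefore τ is NOT a topology.


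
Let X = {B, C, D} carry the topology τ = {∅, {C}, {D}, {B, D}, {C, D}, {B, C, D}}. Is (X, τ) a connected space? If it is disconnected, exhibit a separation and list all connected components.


(X, τ) is disconnected; components = [{C}, {B, D}].

Find clopen sets (U ∈ τ with X ∖ U ∈ τ):
  U = ∅, X ∖ U = {B, C, D} — both open, so U is clopen.
  U = {C}, X ∖ U = {B, D} — both open, so U is clopen.
  U = {B, D}, X ∖ U = {C} — both open, so U is clopen.
  U = {B, C, D}, X ∖ U = ∅ — both open, so U is clopen.
Nontrivial clopen(s) exist: e.g. {C}. So (X, τ) is disconnected.
Compute connected components by grouping points that agree on all clopens:
  component: {C}
  component: {B, D}
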